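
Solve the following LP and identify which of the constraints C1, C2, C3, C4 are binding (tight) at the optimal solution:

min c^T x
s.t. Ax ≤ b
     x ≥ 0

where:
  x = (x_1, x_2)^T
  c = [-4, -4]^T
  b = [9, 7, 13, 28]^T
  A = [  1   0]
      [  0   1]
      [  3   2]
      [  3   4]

At x_1 = 0, x_2 = 6.5, compute slack b - a·x for each constraint:
  C1: 9 − 0 = 9  (slack)
  C2: 7 − 6.5 = 0.5  (slack)
  C3: 13 − 13 = 0  (binding)
  C4: 28 − 26 = 2  (slack)

Optimal: x_1 = 0, x_2 = 6.5
Binding: C3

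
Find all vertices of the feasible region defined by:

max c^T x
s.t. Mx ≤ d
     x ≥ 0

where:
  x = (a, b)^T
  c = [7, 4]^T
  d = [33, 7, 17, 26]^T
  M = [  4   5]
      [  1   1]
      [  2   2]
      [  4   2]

(0, 0), (6.5, 0), (6, 1), (2, 5), (0, 6.6)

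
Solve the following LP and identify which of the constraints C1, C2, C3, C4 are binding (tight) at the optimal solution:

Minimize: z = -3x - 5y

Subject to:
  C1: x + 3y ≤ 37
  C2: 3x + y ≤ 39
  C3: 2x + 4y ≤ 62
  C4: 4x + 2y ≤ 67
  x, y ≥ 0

At x = 10, y = 9, compute slack b - a·x for each constraint:
  C1: 37 − 37 = 0  (binding)
  C2: 39 − 39 = 0  (binding)
  C3: 62 − 56 = 6  (slack)
  C4: 67 − 58 = 9  (slack)

Optimal: x = 10, y = 9
Binding: C1, C2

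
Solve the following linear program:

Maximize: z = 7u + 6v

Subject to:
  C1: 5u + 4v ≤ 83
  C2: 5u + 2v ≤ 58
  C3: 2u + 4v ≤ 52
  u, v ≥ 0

Evaluate the objective at each vertex of the feasible region:
  z(0, 0) = 0
  z(11.6, 0) = 81.2
  z(8, 9) = 110  ←
  z(0, 13) = 78
The maximum is at u = 8, v = 9.

u = 8, v = 9, z = 110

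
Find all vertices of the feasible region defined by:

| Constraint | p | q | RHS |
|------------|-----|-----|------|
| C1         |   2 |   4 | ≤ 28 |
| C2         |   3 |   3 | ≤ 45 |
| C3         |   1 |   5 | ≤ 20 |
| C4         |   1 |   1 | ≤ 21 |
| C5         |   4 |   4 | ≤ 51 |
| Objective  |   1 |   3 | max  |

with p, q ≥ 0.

(0, 0), (12.75, 0), (11.5, 1.25), (10, 2), (0, 4)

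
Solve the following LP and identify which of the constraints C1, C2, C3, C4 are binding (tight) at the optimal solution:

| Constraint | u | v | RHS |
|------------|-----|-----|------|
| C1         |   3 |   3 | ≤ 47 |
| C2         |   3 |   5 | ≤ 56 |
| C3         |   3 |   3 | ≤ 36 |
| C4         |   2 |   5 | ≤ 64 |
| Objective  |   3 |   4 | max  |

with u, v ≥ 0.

At u = 2, v = 10, compute slack b - a·x for each constraint:
  C1: 47 − 36 = 11  (slack)
  C2: 56 − 56 = 0  (binding)
  C3: 36 − 36 = 0  (binding)
  C4: 64 − 54 = 10  (slack)

Optimal: u = 2, v = 10
Binding: C2, C3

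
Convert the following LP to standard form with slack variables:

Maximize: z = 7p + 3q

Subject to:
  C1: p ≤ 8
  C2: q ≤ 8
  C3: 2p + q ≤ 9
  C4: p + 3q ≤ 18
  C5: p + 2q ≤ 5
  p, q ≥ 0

max z = 7p + 3q

s.t.
  p + s1 = 8
  q + s2 = 8
  2p + q + s3 = 9
  p + 3q + s4 = 18
  p + 2q + s5 = 5
  p, q, s1, s2, s3, s4, s5 ≥ 0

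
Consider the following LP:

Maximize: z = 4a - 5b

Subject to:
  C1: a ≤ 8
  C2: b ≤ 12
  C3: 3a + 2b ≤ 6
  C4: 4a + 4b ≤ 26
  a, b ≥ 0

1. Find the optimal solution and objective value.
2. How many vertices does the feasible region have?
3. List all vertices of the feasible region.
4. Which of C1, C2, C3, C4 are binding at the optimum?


1. a = 2, b = 0, z = 8
2. 3
3. (0, 0), (2, 0), (0, 3)
4. C3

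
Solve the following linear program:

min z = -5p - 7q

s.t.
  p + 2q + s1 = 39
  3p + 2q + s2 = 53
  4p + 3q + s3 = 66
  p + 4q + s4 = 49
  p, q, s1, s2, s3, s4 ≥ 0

Evaluate the objective at each vertex of the feasible region:
  z(0, 0) = 0
  z(16.5, 0) = -82.5
  z(9, 10) = -115  ←
  z(0, 12.25) = -85.75
The minimum is at p = 9, q = 10.

p = 9, q = 10, z = -115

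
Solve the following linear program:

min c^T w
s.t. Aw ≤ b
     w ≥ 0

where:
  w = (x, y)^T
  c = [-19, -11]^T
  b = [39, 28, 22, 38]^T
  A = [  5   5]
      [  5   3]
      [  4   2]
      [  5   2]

Evaluate the objective at each vertex of the feasible region:
  z(0, 0) = 0
  z(5.5, 0) = -104.5
  z(5, 1) = -106  ←
  z(2.3, 5.5) = -104.2
  z(0, 7.8) = -85.8
The minimum is at x = 5, y = 1.

x = 5, y = 1, z = -106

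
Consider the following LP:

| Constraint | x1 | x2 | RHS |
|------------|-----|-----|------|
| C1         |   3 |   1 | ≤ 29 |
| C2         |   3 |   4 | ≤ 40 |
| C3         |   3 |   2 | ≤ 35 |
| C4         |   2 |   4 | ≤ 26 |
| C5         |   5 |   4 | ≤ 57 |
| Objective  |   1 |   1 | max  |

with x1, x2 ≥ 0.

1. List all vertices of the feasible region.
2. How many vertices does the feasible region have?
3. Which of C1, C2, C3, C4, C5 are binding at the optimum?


1. (0, 0), (9.667, 0), (9, 2), (0, 6.5)
2. 4
3. C1, C4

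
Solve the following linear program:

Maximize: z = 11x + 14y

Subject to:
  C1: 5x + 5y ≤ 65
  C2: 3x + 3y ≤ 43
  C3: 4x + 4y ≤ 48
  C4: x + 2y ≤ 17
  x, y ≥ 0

Evaluate the objective at each vertex of the feasible region:
  z(0, 0) = 0
  z(12, 0) = 132
  z(7, 5) = 147  ←
  z(0, 8.5) = 119
The maximum is at x = 7, y = 5.

x = 7, y = 5, z = 147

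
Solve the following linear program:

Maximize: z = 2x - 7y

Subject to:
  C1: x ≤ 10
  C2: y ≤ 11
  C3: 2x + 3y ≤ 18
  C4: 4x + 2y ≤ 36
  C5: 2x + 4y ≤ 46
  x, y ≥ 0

Evaluate the objective at each vertex of the feasible region:
  z(0, 0) = 0
  z(9, 0) = 18  ←
  z(0, 6) = -42
The maximum is at x = 9, y = 0.

x = 9, y = 0, z = 18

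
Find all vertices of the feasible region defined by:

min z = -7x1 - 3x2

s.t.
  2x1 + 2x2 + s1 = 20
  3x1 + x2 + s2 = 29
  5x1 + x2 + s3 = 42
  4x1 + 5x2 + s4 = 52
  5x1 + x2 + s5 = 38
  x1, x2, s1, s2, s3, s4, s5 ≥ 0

(0, 0), (7.6, 0), (7, 3), (0, 10)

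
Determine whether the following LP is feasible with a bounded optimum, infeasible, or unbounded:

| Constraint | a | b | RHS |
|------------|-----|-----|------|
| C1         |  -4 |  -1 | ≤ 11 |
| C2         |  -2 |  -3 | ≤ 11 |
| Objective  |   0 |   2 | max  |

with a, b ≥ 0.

Unbounded (objective can increase without bound)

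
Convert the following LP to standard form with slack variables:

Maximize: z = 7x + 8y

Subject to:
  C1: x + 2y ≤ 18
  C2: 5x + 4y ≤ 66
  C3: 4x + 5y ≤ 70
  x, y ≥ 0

max z = 7x + 8y

s.t.
  x + 2y + s1 = 18
  5x + 4y + s2 = 66
  4x + 5y + s3 = 70
  x, y, s1, s2, s3 ≥ 0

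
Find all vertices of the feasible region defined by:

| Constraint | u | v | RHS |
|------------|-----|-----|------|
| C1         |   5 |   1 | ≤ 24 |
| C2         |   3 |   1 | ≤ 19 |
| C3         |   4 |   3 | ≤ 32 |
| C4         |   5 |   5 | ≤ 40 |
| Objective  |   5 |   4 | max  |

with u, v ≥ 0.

(0, 0), (4.8, 0), (4, 4), (0, 8)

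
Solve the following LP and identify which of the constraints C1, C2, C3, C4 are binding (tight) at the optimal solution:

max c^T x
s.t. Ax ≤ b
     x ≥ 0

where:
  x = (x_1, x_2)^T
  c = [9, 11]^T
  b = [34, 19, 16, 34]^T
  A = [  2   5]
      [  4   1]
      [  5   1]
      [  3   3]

At x_1 = 2, x_2 = 6, compute slack b - a·x for each constraint:
  C1: 34 − 34 = 0  (binding)
  C2: 19 − 14 = 5  (slack)
  C3: 16 − 16 = 0  (binding)
  C4: 34 − 24 = 10  (slack)

Optimal: x_1 = 2, x_2 = 6
Binding: C1, C3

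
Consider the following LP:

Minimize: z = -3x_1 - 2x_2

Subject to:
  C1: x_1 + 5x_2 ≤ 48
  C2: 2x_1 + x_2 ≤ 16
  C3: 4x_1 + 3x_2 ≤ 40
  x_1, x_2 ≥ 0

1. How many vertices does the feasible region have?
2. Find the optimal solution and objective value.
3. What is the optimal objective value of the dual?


1. 5
2. x_1 = 4, x_2 = 8, z = -28
3. -28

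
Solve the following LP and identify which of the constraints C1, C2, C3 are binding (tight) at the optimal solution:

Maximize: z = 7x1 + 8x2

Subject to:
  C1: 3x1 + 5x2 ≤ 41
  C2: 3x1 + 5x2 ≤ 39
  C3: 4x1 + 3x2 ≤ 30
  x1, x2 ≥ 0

At x1 = 3, x2 = 6, compute slack b - a·x for each constraint:
  C1: 41 − 39 = 2  (slack)
  C2: 39 − 39 = 0  (binding)
  C3: 30 − 30 = 0  (binding)

Optimal: x1 = 3, x2 = 6
Binding: C2, C3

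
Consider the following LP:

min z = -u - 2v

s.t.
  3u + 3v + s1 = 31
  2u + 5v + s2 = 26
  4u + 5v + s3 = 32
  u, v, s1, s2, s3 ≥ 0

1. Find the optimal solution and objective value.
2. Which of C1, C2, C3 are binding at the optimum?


1. u = 3, v = 4, z = -11
2. C2, C3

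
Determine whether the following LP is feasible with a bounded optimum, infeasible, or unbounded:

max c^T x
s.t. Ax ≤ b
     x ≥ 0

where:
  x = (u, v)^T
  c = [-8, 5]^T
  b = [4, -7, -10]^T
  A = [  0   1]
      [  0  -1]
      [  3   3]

Infeasible (no feasible solution exists)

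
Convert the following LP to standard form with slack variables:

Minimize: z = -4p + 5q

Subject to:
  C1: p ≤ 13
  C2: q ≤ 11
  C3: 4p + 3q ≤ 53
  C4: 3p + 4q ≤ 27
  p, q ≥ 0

min z = -4p + 5q

s.t.
  p + s1 = 13
  q + s2 = 11
  4p + 3q + s3 = 53
  3p + 4q + s4 = 27
  p, q, s1, s2, s3, s4 ≥ 0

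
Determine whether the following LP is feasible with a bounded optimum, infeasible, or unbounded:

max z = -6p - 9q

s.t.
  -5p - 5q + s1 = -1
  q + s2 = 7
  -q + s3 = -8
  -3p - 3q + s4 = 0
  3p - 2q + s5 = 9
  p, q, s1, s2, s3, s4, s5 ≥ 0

Infeasible (no feasible solution exists)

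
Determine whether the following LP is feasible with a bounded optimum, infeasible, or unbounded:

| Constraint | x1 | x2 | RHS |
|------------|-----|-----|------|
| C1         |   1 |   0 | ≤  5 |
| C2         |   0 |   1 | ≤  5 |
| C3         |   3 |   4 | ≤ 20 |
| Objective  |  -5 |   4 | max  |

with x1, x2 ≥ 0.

Feasible with a bounded optimal solution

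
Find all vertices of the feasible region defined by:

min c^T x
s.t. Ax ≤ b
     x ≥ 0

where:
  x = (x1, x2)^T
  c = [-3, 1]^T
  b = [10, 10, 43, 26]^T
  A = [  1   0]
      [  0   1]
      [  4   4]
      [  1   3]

(0, 0), (10, 0), (10, 0.75), (3.125, 7.625), (0, 8.667)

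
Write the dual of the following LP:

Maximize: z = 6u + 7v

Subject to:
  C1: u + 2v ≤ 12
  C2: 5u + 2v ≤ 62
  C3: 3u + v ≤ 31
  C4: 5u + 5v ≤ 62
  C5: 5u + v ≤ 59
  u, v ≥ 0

Primal max cᵀx s.t. Ax ≤ b, x ≥ 0  →  Dual min bᵀy s.t. Aᵀy ≥ c, y ≥ 0.

Minimize: z = 12y1 + 62y2 + 31y3 + 62y4 + 59y5

Subject to:
  y1 + 5y2 + 3y3 + 5y4 + 5y5 ≥ 6
  2y1 + 2y2 + y3 + 5y4 + y5 ≥ 7
  y1, y2, y3, y4, y5 ≥ 0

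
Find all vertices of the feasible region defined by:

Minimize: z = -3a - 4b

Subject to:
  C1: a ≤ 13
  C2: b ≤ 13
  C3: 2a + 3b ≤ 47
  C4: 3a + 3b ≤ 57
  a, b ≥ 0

(0, 0), (13, 0), (13, 6), (10, 9), (4, 13), (0, 13)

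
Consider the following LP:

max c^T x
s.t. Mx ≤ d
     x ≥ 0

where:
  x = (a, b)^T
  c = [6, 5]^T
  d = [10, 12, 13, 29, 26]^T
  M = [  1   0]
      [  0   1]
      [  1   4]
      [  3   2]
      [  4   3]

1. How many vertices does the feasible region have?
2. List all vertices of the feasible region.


1. 4
2. (0, 0), (6.5, 0), (5, 2), (0, 3.25)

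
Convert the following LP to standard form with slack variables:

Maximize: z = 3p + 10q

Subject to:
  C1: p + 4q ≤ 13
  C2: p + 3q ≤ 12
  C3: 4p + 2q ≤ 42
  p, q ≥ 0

max z = 3p + 10q

s.t.
  p + 4q + s1 = 13
  p + 3q + s2 = 12
  4p + 2q + s3 = 42
  p, q, s1, s2, s3 ≥ 0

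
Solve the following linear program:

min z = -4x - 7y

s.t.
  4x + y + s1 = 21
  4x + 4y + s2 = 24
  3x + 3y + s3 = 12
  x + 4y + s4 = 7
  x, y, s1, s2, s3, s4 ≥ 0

Evaluate the objective at each vertex of the feasible region:
  z(0, 0) = 0
  z(4, 0) = -16
  z(3, 1) = -19  ←
  z(0, 1.75) = -12.25
The minimum is at x = 3, y = 1.

x = 3, y = 1, z = -19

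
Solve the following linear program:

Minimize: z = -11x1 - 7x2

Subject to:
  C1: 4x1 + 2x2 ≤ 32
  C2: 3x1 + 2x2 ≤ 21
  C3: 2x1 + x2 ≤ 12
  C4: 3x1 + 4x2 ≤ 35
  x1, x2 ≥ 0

Evaluate the objective at each vertex of the feasible region:
  z(0, 0) = 0
  z(6, 0) = -66
  z(3, 6) = -75  ←
  z(2.333, 7) = -74.67
  z(0, 8.75) = -61.25
The minimum is at x1 = 3, x2 = 6.

x1 = 3, x2 = 6, z = -75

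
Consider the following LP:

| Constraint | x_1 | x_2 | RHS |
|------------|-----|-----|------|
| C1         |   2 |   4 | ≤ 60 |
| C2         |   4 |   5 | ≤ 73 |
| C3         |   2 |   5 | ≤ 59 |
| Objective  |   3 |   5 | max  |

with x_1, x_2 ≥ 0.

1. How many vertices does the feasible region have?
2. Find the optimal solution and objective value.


1. 4
2. x_1 = 7, x_2 = 9, z = 66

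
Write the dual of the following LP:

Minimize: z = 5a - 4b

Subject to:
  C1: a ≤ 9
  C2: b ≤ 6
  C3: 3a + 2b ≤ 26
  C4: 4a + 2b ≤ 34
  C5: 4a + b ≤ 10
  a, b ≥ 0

Primal min cᵀx s.t. Ax ≤ b, x ≥ 0  →  Dual max −bᵀy s.t. Aᵀy ≥ −c, y ≥ 0.

Maximize: z = -9y1 - 6y2 - 26y3 - 34y4 - 10y5

Subject to:
  y1 + 3y3 + 4y4 + 4y5 ≥ -5
  y2 + 2y3 + 2y4 + y5 ≥ 4
  y1, y2, y3, y4, y5 ≥ 0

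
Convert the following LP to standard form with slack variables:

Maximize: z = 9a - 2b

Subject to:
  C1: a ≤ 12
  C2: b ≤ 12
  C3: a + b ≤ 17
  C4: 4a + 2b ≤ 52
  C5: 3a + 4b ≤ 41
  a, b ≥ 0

max z = 9a - 2b

s.t.
  a + s1 = 12
  b + s2 = 12
  a + b + s3 = 17
  4a + 2b + s4 = 52
  3a + 4b + s5 = 41
  a, b, s1, s2, s3, s4, s5 ≥ 0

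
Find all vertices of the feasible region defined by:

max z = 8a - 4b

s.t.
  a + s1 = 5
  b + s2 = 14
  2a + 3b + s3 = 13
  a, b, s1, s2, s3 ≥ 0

(0, 0), (5, 0), (5, 1), (0, 4.333)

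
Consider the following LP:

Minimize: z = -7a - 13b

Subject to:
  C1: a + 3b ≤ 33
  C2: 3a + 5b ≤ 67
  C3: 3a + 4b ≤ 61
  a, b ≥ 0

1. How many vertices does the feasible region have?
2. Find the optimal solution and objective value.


1. 5
2. a = 9, b = 8, z = -167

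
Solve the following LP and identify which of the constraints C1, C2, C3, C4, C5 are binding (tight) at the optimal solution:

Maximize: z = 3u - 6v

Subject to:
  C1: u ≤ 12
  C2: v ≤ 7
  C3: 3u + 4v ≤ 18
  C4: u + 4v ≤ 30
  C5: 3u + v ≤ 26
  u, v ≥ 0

At u = 6, v = 0, compute slack b - a·x for each constraint:
  C1: 12 − 6 = 6  (slack)
  C2: 7 − 0 = 7  (slack)
  C3: 18 − 18 = 0  (binding)
  C4: 30 − 6 = 24  (slack)
  C5: 26 − 18 = 8  (slack)

Optimal: u = 6, v = 0
Binding: C3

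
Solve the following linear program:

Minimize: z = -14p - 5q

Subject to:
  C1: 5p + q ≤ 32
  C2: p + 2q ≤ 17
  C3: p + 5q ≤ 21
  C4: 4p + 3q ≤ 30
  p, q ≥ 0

Evaluate the objective at each vertex of the feasible region:
  z(0, 0) = 0
  z(6.4, 0) = -89.6
  z(6, 2) = -94  ←
  z(5.118, 3.176) = -87.53
  z(0, 4.2) = -21
The minimum is at p = 6, q = 2.

p = 6, q = 2, z = -94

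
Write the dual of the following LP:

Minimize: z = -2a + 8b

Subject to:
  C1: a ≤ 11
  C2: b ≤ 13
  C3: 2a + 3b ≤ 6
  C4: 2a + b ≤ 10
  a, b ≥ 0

Primal min cᵀx s.t. Ax ≤ b, x ≥ 0  →  Dual max −bᵀy s.t. Aᵀy ≥ −c, y ≥ 0.

Maximize: z = -11y1 - 13y2 - 6y3 - 10y4

Subject to:
  y1 + 2y3 + 2y4 ≥ 2
  y2 + 3y3 + y4 ≥ -8
  y1, y2, y3, y4 ≥ 0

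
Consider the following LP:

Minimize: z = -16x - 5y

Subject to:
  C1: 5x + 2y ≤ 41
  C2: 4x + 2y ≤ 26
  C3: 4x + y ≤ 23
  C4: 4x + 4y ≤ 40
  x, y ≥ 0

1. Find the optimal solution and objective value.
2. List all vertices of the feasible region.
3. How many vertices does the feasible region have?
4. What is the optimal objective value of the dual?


1. x = 5, y = 3, z = -95
2. (0, 0), (5.75, 0), (5, 3), (3, 7), (0, 10)
3. 5
4. -95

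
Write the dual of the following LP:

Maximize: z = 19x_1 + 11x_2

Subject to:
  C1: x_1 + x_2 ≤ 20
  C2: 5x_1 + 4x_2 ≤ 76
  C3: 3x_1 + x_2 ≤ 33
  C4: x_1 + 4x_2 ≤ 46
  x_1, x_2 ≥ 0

Primal max cᵀx s.t. Ax ≤ b, x ≥ 0  →  Dual min bᵀy s.t. Aᵀy ≥ c, y ≥ 0.

Minimize: z = 20y1 + 76y2 + 33y3 + 46y4

Subject to:
  y1 + 5y2 + 3y3 + y4 ≥ 19
  y1 + 4y2 + y3 + 4y4 ≥ 11
  y1, y2, y3, y4 ≥ 0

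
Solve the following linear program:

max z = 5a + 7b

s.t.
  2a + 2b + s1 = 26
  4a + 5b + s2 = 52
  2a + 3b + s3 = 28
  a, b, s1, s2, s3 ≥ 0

Evaluate the objective at each vertex of the feasible region:
  z(0, 0) = 0
  z(13, 0) = 65
  z(8, 4) = 68  ←
  z(0, 9.333) = 65.33
The maximum is at a = 8, b = 4.

a = 8, b = 4, z = 68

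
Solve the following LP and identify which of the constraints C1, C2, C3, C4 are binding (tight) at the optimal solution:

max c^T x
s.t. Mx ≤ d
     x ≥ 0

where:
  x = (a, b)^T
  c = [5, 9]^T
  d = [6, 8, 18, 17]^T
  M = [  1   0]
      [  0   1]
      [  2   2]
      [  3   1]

At a = 1, b = 8, compute slack b - a·x for each constraint:
  C1: 6 − 1 = 5  (slack)
  C2: 8 − 8 = 0  (binding)
  C3: 18 − 18 = 0  (binding)
  C4: 17 − 11 = 6  (slack)

Optimal: a = 1, b = 8
Binding: C2, C3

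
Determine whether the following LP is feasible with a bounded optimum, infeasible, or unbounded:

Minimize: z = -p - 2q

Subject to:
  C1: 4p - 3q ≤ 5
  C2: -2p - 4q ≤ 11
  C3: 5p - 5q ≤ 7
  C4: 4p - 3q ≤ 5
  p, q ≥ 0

Unbounded (objective can decrease without bound)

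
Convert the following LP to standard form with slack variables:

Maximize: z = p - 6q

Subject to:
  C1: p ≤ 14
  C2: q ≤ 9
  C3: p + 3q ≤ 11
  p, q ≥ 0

max z = p - 6q

s.t.
  p + s1 = 14
  q + s2 = 9
  p + 3q + s3 = 11
  p, q, s1, s2, s3 ≥ 0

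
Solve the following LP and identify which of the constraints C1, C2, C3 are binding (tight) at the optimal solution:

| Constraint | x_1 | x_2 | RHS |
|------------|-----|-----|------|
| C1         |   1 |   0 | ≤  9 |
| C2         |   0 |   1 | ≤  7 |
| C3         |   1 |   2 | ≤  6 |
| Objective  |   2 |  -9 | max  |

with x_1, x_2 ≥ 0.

At x_1 = 6, x_2 = 0, compute slack b - a·x for each constraint:
  C1: 9 − 6 = 3  (slack)
  C2: 7 − 0 = 7  (slack)
  C3: 6 − 6 = 0  (binding)

Optimal: x_1 = 6, x_2 = 0
Binding: C3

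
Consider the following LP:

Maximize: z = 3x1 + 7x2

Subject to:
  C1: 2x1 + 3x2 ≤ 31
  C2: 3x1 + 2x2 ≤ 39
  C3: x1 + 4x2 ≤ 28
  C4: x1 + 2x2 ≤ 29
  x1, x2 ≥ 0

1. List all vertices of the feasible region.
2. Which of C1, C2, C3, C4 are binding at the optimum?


1. (0, 0), (13, 0), (11, 3), (8, 5), (0, 7)
2. C1, C3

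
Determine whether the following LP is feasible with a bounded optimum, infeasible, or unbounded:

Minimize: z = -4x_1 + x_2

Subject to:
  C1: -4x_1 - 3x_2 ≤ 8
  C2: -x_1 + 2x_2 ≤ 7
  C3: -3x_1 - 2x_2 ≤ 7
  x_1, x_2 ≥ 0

Unbounded (objective can decrease without bound)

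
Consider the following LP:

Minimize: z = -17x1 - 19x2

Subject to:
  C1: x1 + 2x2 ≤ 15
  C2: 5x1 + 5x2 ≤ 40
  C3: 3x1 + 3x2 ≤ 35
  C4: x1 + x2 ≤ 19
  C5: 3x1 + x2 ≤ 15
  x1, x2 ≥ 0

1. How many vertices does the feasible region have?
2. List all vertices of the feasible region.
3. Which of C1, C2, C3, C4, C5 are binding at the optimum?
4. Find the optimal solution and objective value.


1. 5
2. (0, 0), (5, 0), (3.5, 4.5), (1, 7), (0, 7.5)
3. C1, C2
4. x1 = 1, x2 = 7, z = -150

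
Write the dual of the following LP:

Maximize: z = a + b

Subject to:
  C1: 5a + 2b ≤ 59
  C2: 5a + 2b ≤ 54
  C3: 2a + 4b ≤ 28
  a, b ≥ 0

Primal max cᵀx s.t. Ax ≤ b, x ≥ 0  →  Dual min bᵀy s.t. Aᵀy ≥ c, y ≥ 0.

Minimize: z = 59y1 + 54y2 + 28y3

Subject to:
  5y1 + 5y2 + 2y3 ≥ 1
  2y1 + 2y2 + 4y3 ≥ 1
  y1, y2, y3 ≥ 0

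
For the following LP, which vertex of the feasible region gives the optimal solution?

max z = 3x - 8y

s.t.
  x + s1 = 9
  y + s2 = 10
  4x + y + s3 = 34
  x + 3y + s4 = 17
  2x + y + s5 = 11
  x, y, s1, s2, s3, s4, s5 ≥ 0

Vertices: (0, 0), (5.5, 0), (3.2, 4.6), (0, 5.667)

Evaluate the objective at each vertex of the feasible region:
  z(0, 0) = 0
  z(5.5, 0) = 16.5  ←
  z(3.2, 4.6) = -27.2
  z(0, 5.667) = -45.33
The maximum is at x = 5.5, y = 0.

(5.5, 0)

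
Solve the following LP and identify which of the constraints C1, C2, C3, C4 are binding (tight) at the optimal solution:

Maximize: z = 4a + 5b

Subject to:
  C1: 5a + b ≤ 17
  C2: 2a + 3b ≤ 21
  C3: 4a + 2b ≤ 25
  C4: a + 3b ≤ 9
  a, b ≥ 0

At a = 3, b = 2, compute slack b - a·x for each constraint:
  C1: 17 − 17 = 0  (binding)
  C2: 21 − 12 = 9  (slack)
  C3: 25 − 16 = 9  (slack)
  C4: 9 − 9 = 0  (binding)

Optimal: a = 3, b = 2
Binding: C1, C4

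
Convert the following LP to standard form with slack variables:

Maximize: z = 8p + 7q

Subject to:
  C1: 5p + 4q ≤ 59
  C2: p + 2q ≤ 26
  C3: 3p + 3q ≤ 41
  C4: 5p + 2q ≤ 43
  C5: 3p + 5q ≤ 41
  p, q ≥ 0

max z = 8p + 7q

s.t.
  5p + 4q + s1 = 59
  p + 2q + s2 = 26
  3p + 3q + s3 = 41
  5p + 2q + s4 = 43
  3p + 5q + s5 = 41
  p, q, s1, s2, s3, s4, s5 ≥ 0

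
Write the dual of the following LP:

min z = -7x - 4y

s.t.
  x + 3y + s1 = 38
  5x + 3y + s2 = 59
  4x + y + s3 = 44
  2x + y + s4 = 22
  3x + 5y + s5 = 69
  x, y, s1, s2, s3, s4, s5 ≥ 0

Primal min cᵀx s.t. Ax ≤ b, x ≥ 0  →  Dual max −bᵀy s.t. Aᵀy ≥ −c, y ≥ 0.

Maximize: z = -38y1 - 59y2 - 44y3 - 22y4 - 69y5

Subject to:
  y1 + 5y2 + 4y3 + 2y4 + 3y5 ≥ 7
  3y1 + 3y2 + y3 + y4 + 5y5 ≥ 4
  y1, y2, y3, y4, y5 ≥ 0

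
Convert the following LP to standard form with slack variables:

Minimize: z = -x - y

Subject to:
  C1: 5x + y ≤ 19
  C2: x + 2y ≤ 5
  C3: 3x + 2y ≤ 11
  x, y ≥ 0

min z = -x - y

s.t.
  5x + y + s1 = 19
  x + 2y + s2 = 5
  3x + 2y + s3 = 11
  x, y, s1, s2, s3 ≥ 0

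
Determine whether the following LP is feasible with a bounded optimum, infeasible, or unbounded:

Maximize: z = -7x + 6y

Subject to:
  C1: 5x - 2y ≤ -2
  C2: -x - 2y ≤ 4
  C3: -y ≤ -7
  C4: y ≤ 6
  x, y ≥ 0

Infeasible (no feasible solution exists)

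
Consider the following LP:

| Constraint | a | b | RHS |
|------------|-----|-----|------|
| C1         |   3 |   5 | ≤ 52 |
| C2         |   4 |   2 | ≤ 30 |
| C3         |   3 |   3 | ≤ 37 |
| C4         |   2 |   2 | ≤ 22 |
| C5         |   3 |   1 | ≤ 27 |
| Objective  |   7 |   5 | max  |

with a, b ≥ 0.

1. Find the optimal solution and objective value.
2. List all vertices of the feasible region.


1. a = 4, b = 7, z = 63
2. (0, 0), (7.5, 0), (4, 7), (1.5, 9.5), (0, 10.4)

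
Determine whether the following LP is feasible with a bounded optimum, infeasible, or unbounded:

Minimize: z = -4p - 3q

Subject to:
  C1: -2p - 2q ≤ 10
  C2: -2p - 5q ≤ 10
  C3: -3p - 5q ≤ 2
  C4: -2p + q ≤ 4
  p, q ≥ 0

Unbounded (objective can decrease without bound)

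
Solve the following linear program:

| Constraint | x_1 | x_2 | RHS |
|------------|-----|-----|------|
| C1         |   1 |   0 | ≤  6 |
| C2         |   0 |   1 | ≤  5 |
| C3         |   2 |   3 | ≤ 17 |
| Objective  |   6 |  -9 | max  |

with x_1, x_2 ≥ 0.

Evaluate the objective at each vertex of the feasible region:
  z(0, 0) = 0
  z(6, 0) = 36  ←
  z(6, 1.667) = 21
  z(1, 5) = -39
  z(0, 5) = -45
The maximum is at x_1 = 6, x_2 = 0.

x_1 = 6, x_2 = 0, z = 36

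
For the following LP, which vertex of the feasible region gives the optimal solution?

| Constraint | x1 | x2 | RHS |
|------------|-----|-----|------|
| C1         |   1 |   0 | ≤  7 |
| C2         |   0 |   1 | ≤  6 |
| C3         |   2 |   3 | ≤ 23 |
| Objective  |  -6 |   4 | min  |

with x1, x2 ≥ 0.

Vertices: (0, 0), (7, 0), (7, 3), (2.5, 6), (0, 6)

Evaluate the objective at each vertex of the feasible region:
  z(0, 0) = 0
  z(7, 0) = -42  ←
  z(7, 3) = -30
  z(2.5, 6) = 9
  z(0, 6) = 24
The minimum is at x1 = 7, x2 = 0.

(7, 0)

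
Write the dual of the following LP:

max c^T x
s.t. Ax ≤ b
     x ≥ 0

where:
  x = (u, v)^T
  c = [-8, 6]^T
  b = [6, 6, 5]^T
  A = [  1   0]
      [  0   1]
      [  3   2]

Primal max cᵀx s.t. Ax ≤ b, x ≥ 0  →  Dual min bᵀy s.t. Aᵀy ≥ c, y ≥ 0.

Minimize: z = 6y1 + 6y2 + 5y3

Subject to:
  y1 + 3y3 ≥ -8
  y2 + 2y3 ≥ 6
  y1, y2, y3 ≥ 0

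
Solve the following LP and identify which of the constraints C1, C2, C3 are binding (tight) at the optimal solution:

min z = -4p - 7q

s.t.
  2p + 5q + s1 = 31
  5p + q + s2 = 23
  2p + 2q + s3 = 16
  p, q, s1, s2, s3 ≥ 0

At p = 3, q = 5, compute slack b - a·x for each constraint:
  C1: 31 − 31 = 0  (binding)
  C2: 23 − 20 = 3  (slack)
  C3: 16 − 16 = 0  (binding)

Optimal: p = 3, q = 5
Binding: C1, C3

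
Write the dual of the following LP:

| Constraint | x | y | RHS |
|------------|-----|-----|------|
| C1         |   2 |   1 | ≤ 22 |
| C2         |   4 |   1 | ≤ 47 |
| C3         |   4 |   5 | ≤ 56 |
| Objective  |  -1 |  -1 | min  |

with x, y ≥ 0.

Primal min cᵀx s.t. Ax ≤ b, x ≥ 0  →  Dual max −bᵀy s.t. Aᵀy ≥ −c, y ≥ 0.

Maximize: z = -22y1 - 47y2 - 56y3

Subject to:
  2y1 + 4y2 + 4y3 ≥ 1
  y1 + y2 + 5y3 ≥ 1
  y1, y2, y3 ≥ 0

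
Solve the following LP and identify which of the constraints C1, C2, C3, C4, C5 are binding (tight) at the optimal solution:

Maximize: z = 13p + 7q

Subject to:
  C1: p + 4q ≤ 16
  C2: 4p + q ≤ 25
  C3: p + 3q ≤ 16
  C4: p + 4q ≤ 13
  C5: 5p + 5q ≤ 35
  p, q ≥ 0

At p = 6, q = 1, compute slack b - a·x for each constraint:
  C1: 16 − 10 = 6  (slack)
  C2: 25 − 25 = 0  (binding)
  C3: 16 − 9 = 7  (slack)
  C4: 13 − 10 = 3  (slack)
  C5: 35 − 35 = 0  (binding)

Optimal: p = 6, q = 1
Binding: C2, C5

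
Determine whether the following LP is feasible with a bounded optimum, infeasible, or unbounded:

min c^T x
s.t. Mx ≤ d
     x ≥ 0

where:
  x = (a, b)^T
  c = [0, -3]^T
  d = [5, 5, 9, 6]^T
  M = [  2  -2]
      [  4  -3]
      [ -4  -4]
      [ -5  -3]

Unbounded (objective can decrease without bound)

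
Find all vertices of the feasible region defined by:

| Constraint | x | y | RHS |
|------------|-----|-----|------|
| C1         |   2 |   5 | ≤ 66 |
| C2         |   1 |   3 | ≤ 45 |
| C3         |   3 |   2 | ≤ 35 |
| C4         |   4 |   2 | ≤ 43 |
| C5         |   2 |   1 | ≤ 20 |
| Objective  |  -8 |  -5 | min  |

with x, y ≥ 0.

(0, 0), (10, 0), (5, 10), (3.909, 11.64), (0, 13.2)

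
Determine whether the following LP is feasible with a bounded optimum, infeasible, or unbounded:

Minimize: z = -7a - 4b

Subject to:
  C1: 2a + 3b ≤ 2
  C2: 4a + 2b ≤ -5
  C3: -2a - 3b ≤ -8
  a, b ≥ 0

Infeasible (no feasible solution exists)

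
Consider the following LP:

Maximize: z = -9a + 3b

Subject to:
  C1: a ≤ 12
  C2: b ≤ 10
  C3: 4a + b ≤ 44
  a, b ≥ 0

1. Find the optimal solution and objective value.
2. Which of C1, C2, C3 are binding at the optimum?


1. a = 0, b = 10, z = 30
2. C2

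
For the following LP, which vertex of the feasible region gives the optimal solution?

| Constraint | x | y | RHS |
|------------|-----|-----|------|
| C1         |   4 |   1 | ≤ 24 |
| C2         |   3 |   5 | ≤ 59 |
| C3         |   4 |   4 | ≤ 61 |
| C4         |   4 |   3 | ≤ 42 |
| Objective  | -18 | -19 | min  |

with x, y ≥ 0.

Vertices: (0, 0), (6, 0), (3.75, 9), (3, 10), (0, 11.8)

Evaluate the objective at each vertex of the feasible region:
  z(0, 0) = 0
  z(6, 0) = -108
  z(3.75, 9) = -238.5
  z(3, 10) = -244  ←
  z(0, 11.8) = -224.2
The minimum is at x = 3, y = 10.

(3, 10)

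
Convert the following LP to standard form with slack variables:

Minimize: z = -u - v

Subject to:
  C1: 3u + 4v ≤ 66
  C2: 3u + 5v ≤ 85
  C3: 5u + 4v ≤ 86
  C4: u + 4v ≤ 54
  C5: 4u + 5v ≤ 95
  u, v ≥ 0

min z = -u - v

s.t.
  3u + 4v + s1 = 66
  3u + 5v + s2 = 85
  5u + 4v + s3 = 86
  u + 4v + s4 = 54
  4u + 5v + s5 = 95
  u, v, s1, s2, s3, s4, s5 ≥ 0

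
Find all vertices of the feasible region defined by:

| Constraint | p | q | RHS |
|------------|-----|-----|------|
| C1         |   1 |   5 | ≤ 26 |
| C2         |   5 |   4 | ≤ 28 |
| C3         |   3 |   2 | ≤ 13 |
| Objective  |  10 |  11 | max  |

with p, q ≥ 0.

(0, 0), (4.333, 0), (1, 5), (0, 5.2)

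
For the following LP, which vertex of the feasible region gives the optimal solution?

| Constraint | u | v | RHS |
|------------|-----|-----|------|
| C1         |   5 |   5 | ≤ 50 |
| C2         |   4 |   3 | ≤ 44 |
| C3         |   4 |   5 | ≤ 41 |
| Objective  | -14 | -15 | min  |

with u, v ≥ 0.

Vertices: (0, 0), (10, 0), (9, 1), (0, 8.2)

Evaluate the objective at each vertex of the feasible region:
  z(0, 0) = 0
  z(10, 0) = -140
  z(9, 1) = -141  ←
  z(0, 8.2) = -123
The minimum is at u = 9, v = 1.

(9, 1)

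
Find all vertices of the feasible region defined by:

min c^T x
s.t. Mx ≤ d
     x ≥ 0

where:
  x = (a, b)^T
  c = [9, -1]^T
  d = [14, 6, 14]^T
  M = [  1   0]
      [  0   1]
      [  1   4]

(0, 0), (14, 0), (0, 3.5)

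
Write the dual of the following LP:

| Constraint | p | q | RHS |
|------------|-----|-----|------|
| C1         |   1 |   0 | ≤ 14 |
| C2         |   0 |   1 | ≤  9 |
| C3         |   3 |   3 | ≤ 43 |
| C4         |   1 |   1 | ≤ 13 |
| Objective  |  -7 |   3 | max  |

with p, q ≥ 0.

Primal max cᵀx s.t. Ax ≤ b, x ≥ 0  →  Dual min bᵀy s.t. Aᵀy ≥ c, y ≥ 0.

Minimize: z = 14y1 + 9y2 + 43y3 + 13y4

Subject to:
  y1 + 3y3 + y4 ≥ -7
  y2 + 3y3 + y4 ≥ 3
  y1, y2, y3, y4 ≥ 0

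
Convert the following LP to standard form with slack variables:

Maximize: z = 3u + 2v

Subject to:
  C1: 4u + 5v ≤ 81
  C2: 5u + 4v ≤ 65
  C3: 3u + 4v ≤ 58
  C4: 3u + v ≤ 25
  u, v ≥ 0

max z = 3u + 2v

s.t.
  4u + 5v + s1 = 81
  5u + 4v + s2 = 65
  3u + 4v + s3 = 58
  3u + v + s4 = 25
  u, v, s1, s2, s3, s4 ≥ 0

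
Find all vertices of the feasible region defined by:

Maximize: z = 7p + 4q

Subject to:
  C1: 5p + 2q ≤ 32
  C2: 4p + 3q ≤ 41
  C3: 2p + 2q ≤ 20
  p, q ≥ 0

(0, 0), (6.4, 0), (4, 6), (0, 10)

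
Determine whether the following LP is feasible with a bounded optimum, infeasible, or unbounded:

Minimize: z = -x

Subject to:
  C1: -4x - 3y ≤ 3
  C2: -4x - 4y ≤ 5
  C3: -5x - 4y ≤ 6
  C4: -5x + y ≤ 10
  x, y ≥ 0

Unbounded (objective can decrease without bound)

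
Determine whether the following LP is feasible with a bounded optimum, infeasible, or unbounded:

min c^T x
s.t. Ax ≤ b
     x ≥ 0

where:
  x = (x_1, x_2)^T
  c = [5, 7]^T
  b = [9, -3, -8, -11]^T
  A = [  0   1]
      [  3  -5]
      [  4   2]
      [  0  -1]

Infeasible (no feasible solution exists)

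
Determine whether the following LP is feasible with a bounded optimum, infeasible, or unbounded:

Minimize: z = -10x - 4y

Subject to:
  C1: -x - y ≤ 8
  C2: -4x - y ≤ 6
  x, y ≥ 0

Unbounded (objective can decrease without bound)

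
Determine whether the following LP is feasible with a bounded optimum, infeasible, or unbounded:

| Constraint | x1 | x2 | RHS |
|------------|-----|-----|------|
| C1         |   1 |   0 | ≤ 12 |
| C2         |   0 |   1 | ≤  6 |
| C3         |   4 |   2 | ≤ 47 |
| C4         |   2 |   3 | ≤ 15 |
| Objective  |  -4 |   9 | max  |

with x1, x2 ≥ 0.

Feasible with a bounded optimal solution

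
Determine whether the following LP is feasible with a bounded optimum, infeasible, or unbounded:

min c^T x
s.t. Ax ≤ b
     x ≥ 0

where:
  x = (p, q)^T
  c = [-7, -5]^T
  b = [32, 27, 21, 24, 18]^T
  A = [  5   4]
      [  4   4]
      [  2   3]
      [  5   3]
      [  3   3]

Feasible with a bounded optimal solution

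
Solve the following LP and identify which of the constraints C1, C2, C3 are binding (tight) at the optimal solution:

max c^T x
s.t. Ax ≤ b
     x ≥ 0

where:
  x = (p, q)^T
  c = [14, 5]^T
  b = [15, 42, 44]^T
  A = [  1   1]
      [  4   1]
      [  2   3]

At p = 9, q = 6, compute slack b - a·x for each constraint:
  C1: 15 − 15 = 0  (binding)
  C2: 42 − 42 = 0  (binding)
  C3: 44 − 36 = 8  (slack)

Optimal: p = 9, q = 6
Binding: C1, C2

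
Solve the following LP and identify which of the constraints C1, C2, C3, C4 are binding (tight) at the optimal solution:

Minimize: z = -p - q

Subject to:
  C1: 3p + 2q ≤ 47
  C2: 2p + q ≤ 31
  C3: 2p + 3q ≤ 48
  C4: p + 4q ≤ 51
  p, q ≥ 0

At p = 9, q = 10, compute slack b - a·x for each constraint:
  C1: 47 − 47 = 0  (binding)
  C2: 31 − 28 = 3  (slack)
  C3: 48 − 48 = 0  (binding)
  C4: 51 − 49 = 2  (slack)

Optimal: p = 9, q = 10
Binding: C1, C3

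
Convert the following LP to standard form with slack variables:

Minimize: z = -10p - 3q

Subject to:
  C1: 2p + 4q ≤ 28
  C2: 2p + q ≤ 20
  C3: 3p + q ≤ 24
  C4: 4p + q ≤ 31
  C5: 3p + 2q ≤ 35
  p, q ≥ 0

min z = -10p - 3q

s.t.
  2p + 4q + s1 = 28
  2p + q + s2 = 20
  3p + q + s3 = 24
  4p + q + s4 = 31
  3p + 2q + s5 = 35
  p, q, s1, s2, s3, s4, s5 ≥ 0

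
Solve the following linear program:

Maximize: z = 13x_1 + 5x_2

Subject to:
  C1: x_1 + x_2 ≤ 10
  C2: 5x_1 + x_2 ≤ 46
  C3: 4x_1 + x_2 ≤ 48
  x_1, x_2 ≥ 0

Evaluate the objective at each vertex of the feasible region:
  z(0, 0) = 0
  z(9.2, 0) = 119.6
  z(9, 1) = 122  ←
  z(0, 10) = 50
The maximum is at x_1 = 9, x_2 = 1.

x_1 = 9, x_2 = 1, z = 122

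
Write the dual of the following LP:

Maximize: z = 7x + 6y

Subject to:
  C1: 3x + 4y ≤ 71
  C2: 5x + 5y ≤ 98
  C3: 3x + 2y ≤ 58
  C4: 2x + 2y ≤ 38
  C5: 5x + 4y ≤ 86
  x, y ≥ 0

Primal max cᵀx s.t. Ax ≤ b, x ≥ 0  →  Dual min bᵀy s.t. Aᵀy ≥ c, y ≥ 0.

Minimize: z = 71y1 + 98y2 + 58y3 + 38y4 + 86y5

Subject to:
  3y1 + 5y2 + 3y3 + 2y4 + 5y5 ≥ 7
  4y1 + 5y2 + 2y3 + 2y4 + 4y5 ≥ 6
  y1, y2, y3, y4, y5 ≥ 0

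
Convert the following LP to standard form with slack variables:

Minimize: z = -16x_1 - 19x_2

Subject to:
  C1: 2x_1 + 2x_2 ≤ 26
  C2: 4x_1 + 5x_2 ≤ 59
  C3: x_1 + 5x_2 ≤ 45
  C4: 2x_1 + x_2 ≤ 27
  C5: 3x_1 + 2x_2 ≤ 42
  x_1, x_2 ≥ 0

min z = -16x_1 - 19x_2

s.t.
  2x_1 + 2x_2 + s1 = 26
  4x_1 + 5x_2 + s2 = 59
  x_1 + 5x_2 + s3 = 45
  2x_1 + x_2 + s4 = 27
  3x_1 + 2x_2 + s5 = 42
  x_1, x_2, s1, s2, s3, s4, s5 ≥ 0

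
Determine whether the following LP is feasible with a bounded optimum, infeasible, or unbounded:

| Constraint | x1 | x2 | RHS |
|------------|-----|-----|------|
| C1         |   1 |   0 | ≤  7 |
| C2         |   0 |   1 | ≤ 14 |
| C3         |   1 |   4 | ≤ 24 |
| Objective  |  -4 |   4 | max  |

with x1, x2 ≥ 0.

Feasible with a bounded optimal solution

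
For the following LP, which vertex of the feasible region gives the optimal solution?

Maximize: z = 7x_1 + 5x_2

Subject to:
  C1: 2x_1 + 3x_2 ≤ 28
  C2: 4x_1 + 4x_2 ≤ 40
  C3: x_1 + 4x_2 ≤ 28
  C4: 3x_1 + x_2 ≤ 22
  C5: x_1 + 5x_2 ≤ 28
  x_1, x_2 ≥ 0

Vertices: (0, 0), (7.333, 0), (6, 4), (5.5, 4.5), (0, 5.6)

Evaluate the objective at each vertex of the feasible region:
  z(0, 0) = 0
  z(7.333, 0) = 51.33
  z(6, 4) = 62  ←
  z(5.5, 4.5) = 61
  z(0, 5.6) = 28
The maximum is at x_1 = 6, x_2 = 4.

(6, 4)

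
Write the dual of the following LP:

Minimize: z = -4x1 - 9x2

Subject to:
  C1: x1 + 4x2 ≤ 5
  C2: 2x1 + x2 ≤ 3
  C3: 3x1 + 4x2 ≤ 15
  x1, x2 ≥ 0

Primal min cᵀx s.t. Ax ≤ b, x ≥ 0  →  Dual max −bᵀy s.t. Aᵀy ≥ −c, y ≥ 0.

Maximize: z = -5y1 - 3y2 - 15y3

Subject to:
  y1 + 2y2 + 3y3 ≥ 4
  4y1 + y2 + 4y3 ≥ 9
  y1, y2, y3 ≥ 0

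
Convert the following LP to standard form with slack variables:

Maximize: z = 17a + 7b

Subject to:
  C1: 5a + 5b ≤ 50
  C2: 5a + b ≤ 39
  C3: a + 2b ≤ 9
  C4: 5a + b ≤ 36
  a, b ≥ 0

max z = 17a + 7b

s.t.
  5a + 5b + s1 = 50
  5a + b + s2 = 39
  a + 2b + s3 = 9
  5a + b + s4 = 36
  a, b, s1, s2, s3, s4 ≥ 0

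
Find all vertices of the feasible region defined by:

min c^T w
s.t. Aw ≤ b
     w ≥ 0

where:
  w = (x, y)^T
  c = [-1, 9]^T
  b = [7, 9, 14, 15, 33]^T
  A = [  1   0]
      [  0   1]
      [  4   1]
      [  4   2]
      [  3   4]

(0, 0), (3.5, 0), (3.25, 1), (0, 7.5)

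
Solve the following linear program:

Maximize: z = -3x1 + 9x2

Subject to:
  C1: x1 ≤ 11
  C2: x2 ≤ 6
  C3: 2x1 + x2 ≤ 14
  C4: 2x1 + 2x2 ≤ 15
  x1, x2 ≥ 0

Evaluate the objective at each vertex of the feasible region:
  z(0, 0) = 0
  z(7, 0) = -21
  z(6.5, 1) = -10.5
  z(1.5, 6) = 49.5
  z(0, 6) = 54  ←
The maximum is at x1 = 0, x2 = 6.

x1 = 0, x2 = 6, z = 54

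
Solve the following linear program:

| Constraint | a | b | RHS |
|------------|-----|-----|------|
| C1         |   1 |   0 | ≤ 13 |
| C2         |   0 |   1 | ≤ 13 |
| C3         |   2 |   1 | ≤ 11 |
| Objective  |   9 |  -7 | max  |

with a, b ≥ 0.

Evaluate the objective at each vertex of the feasible region:
  z(0, 0) = 0
  z(5.5, 0) = 49.5  ←
  z(0, 11) = -77
The maximum is at a = 5.5, b = 0.

a = 5.5, b = 0, z = 49.5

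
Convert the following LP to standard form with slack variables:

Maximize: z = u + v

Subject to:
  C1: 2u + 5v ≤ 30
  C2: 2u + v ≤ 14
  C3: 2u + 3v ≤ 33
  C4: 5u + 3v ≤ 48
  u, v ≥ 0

max z = u + v

s.t.
  2u + 5v + s1 = 30
  2u + v + s2 = 14
  2u + 3v + s3 = 33
  5u + 3v + s4 = 48
  u, v, s1, s2, s3, s4 ≥ 0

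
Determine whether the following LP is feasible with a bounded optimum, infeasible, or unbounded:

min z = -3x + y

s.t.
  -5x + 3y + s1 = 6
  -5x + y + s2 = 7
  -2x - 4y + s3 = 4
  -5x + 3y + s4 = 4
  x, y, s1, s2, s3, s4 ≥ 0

Unbounded (objective can decrease without bound)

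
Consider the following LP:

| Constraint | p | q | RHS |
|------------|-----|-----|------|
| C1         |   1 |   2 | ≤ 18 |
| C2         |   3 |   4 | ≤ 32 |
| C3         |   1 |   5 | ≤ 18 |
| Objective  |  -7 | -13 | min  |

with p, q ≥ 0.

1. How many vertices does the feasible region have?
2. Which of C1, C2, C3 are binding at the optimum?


1. 4
2. C2, C3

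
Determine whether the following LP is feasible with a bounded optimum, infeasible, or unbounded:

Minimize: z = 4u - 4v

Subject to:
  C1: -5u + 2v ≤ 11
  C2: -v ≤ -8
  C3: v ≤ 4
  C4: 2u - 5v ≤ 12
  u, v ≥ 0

Infeasible (no feasible solution exists)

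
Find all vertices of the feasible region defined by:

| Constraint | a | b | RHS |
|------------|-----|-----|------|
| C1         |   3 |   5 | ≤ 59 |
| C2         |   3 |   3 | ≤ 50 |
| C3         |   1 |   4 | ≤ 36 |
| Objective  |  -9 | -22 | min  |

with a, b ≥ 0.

(0, 0), (16.67, 0), (12.17, 4.5), (8, 7), (0, 9)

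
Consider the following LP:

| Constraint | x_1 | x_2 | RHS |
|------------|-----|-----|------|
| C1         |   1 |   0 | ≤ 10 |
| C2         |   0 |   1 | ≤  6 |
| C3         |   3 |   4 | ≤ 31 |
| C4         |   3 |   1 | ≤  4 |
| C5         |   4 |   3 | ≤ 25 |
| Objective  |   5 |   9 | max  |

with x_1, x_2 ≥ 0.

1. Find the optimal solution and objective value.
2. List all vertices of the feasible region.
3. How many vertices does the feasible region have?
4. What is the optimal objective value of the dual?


1. x_1 = 0, x_2 = 4, z = 36
2. (0, 0), (1.333, 0), (0, 4)
3. 3
4. 36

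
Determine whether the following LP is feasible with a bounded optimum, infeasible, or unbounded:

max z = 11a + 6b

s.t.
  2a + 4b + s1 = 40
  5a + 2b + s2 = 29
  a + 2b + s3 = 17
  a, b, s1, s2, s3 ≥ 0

Feasible with a bounded optimal solution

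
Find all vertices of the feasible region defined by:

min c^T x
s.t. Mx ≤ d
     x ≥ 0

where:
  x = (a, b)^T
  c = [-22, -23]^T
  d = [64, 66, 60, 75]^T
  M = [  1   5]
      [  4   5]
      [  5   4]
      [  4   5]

(0, 0), (12, 0), (4, 10), (0.6667, 12.67), (0, 12.8)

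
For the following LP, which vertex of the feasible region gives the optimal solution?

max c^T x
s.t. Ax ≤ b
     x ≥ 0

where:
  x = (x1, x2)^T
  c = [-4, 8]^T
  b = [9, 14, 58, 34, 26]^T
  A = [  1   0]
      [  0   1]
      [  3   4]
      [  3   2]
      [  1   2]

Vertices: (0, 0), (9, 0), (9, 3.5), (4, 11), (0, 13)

Evaluate the objective at each vertex of the feasible region:
  z(0, 0) = 0
  z(9, 0) = -36
  z(9, 3.5) = -8
  z(4, 11) = 72
  z(0, 13) = 104  ←
The maximum is at x1 = 0, x2 = 13.

(0, 13)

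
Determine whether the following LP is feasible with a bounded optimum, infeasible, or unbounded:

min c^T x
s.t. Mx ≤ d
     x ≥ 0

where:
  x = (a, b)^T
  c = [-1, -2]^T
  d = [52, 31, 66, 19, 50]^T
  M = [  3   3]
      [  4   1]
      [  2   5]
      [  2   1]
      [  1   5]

Feasible with a bounded optimal solution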